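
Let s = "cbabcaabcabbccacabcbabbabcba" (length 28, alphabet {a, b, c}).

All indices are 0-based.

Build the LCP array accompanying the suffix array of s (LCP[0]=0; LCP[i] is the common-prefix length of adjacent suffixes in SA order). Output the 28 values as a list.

rank | idx | suffix
   0 |  27 | a
   1 |   5 | aabcabbccacabcbabbabcba
   2 |  20 | abbabcba
   3 |   9 | abbccacabcbabbabcba
   4 |   2 | abcaabcabbccacabcbabbabcba
   5 |   6 | abcabbccacabcbabbabcba
   6 |  23 | abcba
   7 |  16 | abcbabbabcba
   8 |  14 | acabcbabbabcba
   9 |  26 | ba
  10 |  19 | babbabcba
  11 |   1 | babcaabcabbccacabcbabbabcba
  12 |  22 | babcba
  13 |  21 | bbabcba
  14 |  10 | bbccacabcbabbabcba
  15 |   3 | bcaabcabbccacabcbabbabcba
  16 |   7 | bcabbccacabcbabbabcba
  17 |  24 | bcba
  18 |  17 | bcbabbabcba
  19 |  11 | bccacabcbabbabcba
  20 |   4 | caabcabbccacabcbabbabcba
  21 |   8 | cabbccacabcbabbabcba
  22 |  15 | cabcbabbabcba
  23 |  13 | cacabcbabbabcba
  24 |  25 | cba
  25 |  18 | cbabbabcba
  26 |   0 | cbabcaabcabbccacabcbabbabcba
  27 |  12 | ccacabcbabbabcba

SA = [27, 5, 20, 9, 2, 6, 23, 16, 14, 26, 19, 1, 22, 21, 10, 3, 7, 24, 17, 11, 4, 8, 15, 13, 25, 18, 0, 12]
rank  pair      lcp
   1  s[27:],s[5:]  1  'a'
   2  s[5:],s[20:]  1  'a'
   3  s[20:],s[9:]  3  'abb'
   4  s[9:],s[2:]  2  'ab'
   5  s[2:],s[6:]  4  'abca'
   6  s[6:],s[23:]  3  'abc'
   7  s[23:],s[16:]  5  'abcba'
   8  s[16:],s[14:]  1  'a'
   9  s[14:],s[26:]  0  ''
  10  s[26:],s[19:]  2  'ba'
  11  s[19:],s[1:]  3  'bab'
  12  s[1:],s[22:]  4  'babc'
  13  s[22:],s[21:]  1  'b'
  14  s[21:],s[10:]  2  'bb'
  15  s[10:],s[3:]  1  'b'
  16  s[3:],s[7:]  3  'bca'
  17  s[7:],s[24:]  2  'bc'
  18  s[24:],s[17:]  4  'bcba'
  19  s[17:],s[11:]  2  'bc'
  20  s[11:],s[4:]  0  ''
  21  s[4:],s[8:]  2  'ca'
  22  s[8:],s[15:]  3  'cab'
  23  s[15:],s[13:]  2  'ca'
  24  s[13:],s[25:]  1  'c'
  25  s[25:],s[18:]  3  'cba'
  26  s[18:],s[0:]  4  'cbab'
  27  s[0:],s[12:]  1  'c'

[0, 1, 1, 3, 2, 4, 3, 5, 1, 0, 2, 3, 4, 1, 2, 1, 3, 2, 4, 2, 0, 2, 3, 2, 1, 3, 4, 1]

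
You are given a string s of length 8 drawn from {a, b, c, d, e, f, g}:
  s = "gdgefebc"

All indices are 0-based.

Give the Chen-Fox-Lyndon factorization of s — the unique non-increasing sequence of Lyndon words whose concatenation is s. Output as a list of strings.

emit factor 1: 'g' (i=0, period=1)
emit factor 2: 'dgefe' (i=1, period=5)
emit factor 3: 'bc' (i=6, period=2)

["g", "dgefe", "bc"]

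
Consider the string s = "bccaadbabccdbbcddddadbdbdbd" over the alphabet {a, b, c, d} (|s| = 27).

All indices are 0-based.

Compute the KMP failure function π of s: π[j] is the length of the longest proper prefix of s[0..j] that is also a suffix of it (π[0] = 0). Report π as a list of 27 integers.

π[0] = 0
j=1 s[j]='c': π[1]=0 (border '')
j=2 s[j]='c': π[2]=0 (border '')
j=3 s[j]='a': π[3]=0 (border '')
j=4 s[j]='a': π[4]=0 (border '')
j=5 s[j]='d': π[5]=0 (border '')
j=6 s[j]='b': π[6]=1 (border 'b')
j=7 s[j]='a': k: 1→0; π[7]=0 (border '')
j=8 s[j]='b': π[8]=1 (border 'b')
j=9 s[j]='c': π[9]=2 (border 'bc')
j=10 s[j]='c': π[10]=3 (border 'bcc')
j=11 s[j]='d': k: 3→0; π[11]=0 (border '')
j=12 s[j]='b': π[12]=1 (border 'b')
j=13 s[j]='b': k: 1→0; π[13]=1 (border 'b')
j=14 s[j]='c': π[14]=2 (border 'bc')
j=15 s[j]='d': k: 2→0; π[15]=0 (border '')
j=16 s[j]='d': π[16]=0 (border '')
j=17 s[j]='d': π[17]=0 (border '')
j=18 s[j]='d': π[18]=0 (border '')
j=19 s[j]='a': π[19]=0 (border '')
j=20 s[j]='d': π[20]=0 (border '')
j=21 s[j]='b': π[21]=1 (border 'b')
j=22 s[j]='d': k: 1→0; π[22]=0 (border '')
j=23 s[j]='b': π[23]=1 (border 'b')
j=24 s[j]='d': k: 1→0; π[24]=0 (border '')
j=25 s[j]='b': π[25]=1 (border 'b')
j=26 s[j]='d': k: 1→0; π[26]=0 (border '')

[0, 0, 0, 0, 0, 0, 1, 0, 1, 2, 3, 0, 1, 1, 2, 0, 0, 0, 0, 0, 0, 1, 0, 1, 0, 1, 0]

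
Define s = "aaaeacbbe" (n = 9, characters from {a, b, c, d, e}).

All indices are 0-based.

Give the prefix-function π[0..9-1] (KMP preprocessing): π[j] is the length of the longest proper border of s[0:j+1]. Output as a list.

[0, 1, 2, 0, 1, 0, 0, 0, 0]

π[0] = 0
j=1 s[j]='a': π[1]=1 (border 'a')
j=2 s[j]='a': π[2]=2 (border 'aa')
j=3 s[j]='e': k: 2→1→0; π[3]=0 (border '')
j=4 s[j]='a': π[4]=1 (border 'a')
j=5 s[j]='c': k: 1→0; π[5]=0 (border '')
j=6 s[j]='b': π[6]=0 (border '')
j=7 s[j]='b': π[7]=0 (border '')
j=8 s[j]='e': π[8]=0 (border '')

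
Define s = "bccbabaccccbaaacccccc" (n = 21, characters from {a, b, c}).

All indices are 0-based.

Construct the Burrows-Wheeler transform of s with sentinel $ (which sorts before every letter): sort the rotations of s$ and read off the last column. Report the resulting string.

rank  rotation                last
    0  $bccbabaccccbaaacccccc  c
    1  aaacccccc$bccbabaccccb  b
    2  aacccccc$bccbabaccccba  a
    3  abaccccbaaacccccc$bccb  b
    4  accccbaaacccccc$bccbab  b
    5  acccccc$bccbabaccccbaa  a
    6  baaacccccc$bccbabacccc  c
    7  babaccccbaaacccccc$bcc  c
    8  baccccbaaacccccc$bccba  a
    9  bccbabaccccbaaacccccc$  $
   10  c$bccbabaccccbaaaccccc  c
   11  cbaaacccccc$bccbabaccc  c
   12  cbabaccccbaaacccccc$bc  c
   13  cc$bccbabaccccbaaacccc  c
   14  ccbaaacccccc$bccbabacc  c
   15  ccbabaccccbaaacccccc$b  b
   16  ccc$bccbabaccccbaaaccc  c
   17  cccbaaacccccc$bccbabac  c
   18  cccc$bccbabaccccbaaacc  c
   19  ccccbaaacccccc$bccbaba  a
   20  ccccc$bccbabaccccbaaac  c
   21  cccccc$bccbabaccccbaaa  a

cbabbacca$cccccbcccaca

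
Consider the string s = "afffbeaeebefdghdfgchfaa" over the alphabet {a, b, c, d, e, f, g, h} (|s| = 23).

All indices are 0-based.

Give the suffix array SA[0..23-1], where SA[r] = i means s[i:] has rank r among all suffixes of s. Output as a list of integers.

rank→(start, suffix):
  0 → (22, 'a')
  1 → (21, 'aa')
  2 → (6, 'aeebefdghdfgchfaa')
  3 → (0, 'afffbeaeebefdghdfgchfaa')
  4 → (4, 'beaeebefdghdfgchfaa')
  5 → (9, 'befdghdfgchfaa')
  6 → (18, 'chfaa')
  7 → (15, 'dfgchfaa')
  8 → (12, 'dghdfgchfaa')
  9 → (5, 'eaeebefdghdfgchfaa')
  10 → (8, 'ebefdghdfgchfaa')
  11 → (7, 'eebefdghdfgchfaa')
  12 → (10, 'efdghdfgchfaa')
  13 → (20, 'faa')
  14 → (3, 'fbeaeebefdghdfgchfaa')
  15 → (11, 'fdghdfgchfaa')
  16 → (2, 'ffbeaeebefdghdfgchfaa')
  17 → (1, 'fffbeaeebefdghdfgchfaa')
  18 → (16, 'fgchfaa')
  19 → (17, 'gchfaa')
  20 → (13, 'ghdfgchfaa')
  21 → (14, 'hdfgchfaa')
  22 → (19, 'hfaa')

[22, 21, 6, 0, 4, 9, 18, 15, 12, 5, 8, 7, 10, 20, 3, 11, 2, 1, 16, 17, 13, 14, 19]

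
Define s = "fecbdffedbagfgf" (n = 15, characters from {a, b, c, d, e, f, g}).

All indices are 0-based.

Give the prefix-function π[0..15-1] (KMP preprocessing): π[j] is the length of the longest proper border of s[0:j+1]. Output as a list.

[0, 0, 0, 0, 0, 1, 1, 2, 0, 0, 0, 0, 1, 0, 1]

π[0] = 0
j=1 s[j]='e': π[1]=0 (border '')
j=2 s[j]='c': π[2]=0 (border '')
j=3 s[j]='b': π[3]=0 (border '')
j=4 s[j]='d': π[4]=0 (border '')
j=5 s[j]='f': π[5]=1 (border 'f')
j=6 s[j]='f': k: 1→0; π[6]=1 (border 'f')
j=7 s[j]='e': π[7]=2 (border 'fe')
j=8 s[j]='d': k: 2→0; π[8]=0 (border '')
j=9 s[j]='b': π[9]=0 (border '')
j=10 s[j]='a': π[10]=0 (border '')
j=11 s[j]='g': π[11]=0 (border '')
j=12 s[j]='f': π[12]=1 (border 'f')
j=13 s[j]='g': k: 1→0; π[13]=0 (border '')
j=14 s[j]='f': π[14]=1 (border 'f')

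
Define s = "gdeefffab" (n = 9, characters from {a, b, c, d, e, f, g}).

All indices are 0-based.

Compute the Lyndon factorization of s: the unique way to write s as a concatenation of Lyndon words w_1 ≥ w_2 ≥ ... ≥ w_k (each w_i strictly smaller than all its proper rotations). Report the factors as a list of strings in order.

emit factor 1: 'g' (i=0, period=1)
emit factor 2: 'deefff' (i=1, period=6)
emit factor 3: 'ab' (i=7, period=2)

["g", "deefff", "ab"]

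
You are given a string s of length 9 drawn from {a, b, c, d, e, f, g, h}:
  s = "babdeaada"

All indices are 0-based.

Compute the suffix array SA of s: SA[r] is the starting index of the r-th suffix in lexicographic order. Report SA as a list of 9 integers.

rank | idx | suffix
   0 |   8 | a
   1 |   5 | aada
   2 |   1 | abdeaada
   3 |   6 | ada
   4 |   0 | babdeaada
   5 |   2 | bdeaada
   6 |   7 | da
   7 |   3 | deaada
   8 |   4 | eaada

[8, 5, 1, 6, 0, 2, 7, 3, 4]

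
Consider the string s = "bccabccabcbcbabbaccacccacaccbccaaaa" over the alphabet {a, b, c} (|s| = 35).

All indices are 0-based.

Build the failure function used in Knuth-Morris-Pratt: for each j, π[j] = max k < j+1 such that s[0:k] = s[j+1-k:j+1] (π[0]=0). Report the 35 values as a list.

π[0] = 0
j=1 s[j]='c': π[1]=0 (border '')
j=2 s[j]='c': π[2]=0 (border '')
j=3 s[j]='a': π[3]=0 (border '')
j=4 s[j]='b': π[4]=1 (border 'b')
j=5 s[j]='c': π[5]=2 (border 'bc')
j=6 s[j]='c': π[6]=3 (border 'bcc')
j=7 s[j]='a': π[7]=4 (border 'bcca')
j=8 s[j]='b': π[8]=5 (border 'bccab')
j=9 s[j]='c': π[9]=6 (border 'bccabc')
j=10 s[j]='b': k: 6→2→0; π[10]=1 (border 'b')
j=11 s[j]='c': π[11]=2 (border 'bc')
j=12 s[j]='b': k: 2→0; π[12]=1 (border 'b')
j=13 s[j]='a': k: 1→0; π[13]=0 (border '')
j=14 s[j]='b': π[14]=1 (border 'b')
j=15 s[j]='b': k: 1→0; π[15]=1 (border 'b')
j=16 s[j]='a': k: 1→0; π[16]=0 (border '')
j=17 s[j]='c': π[17]=0 (border '')
j=18 s[j]='c': π[18]=0 (border '')
j=19 s[j]='a': π[19]=0 (border '')
j=20 s[j]='c': π[20]=0 (border '')
j=21 s[j]='c': π[21]=0 (border '')
j=22 s[j]='c': π[22]=0 (border '')
j=23 s[j]='a': π[23]=0 (border '')
j=24 s[j]='c': π[24]=0 (border '')
j=25 s[j]='a': π[25]=0 (border '')
j=26 s[j]='c': π[26]=0 (border '')
j=27 s[j]='c': π[27]=0 (border '')
j=28 s[j]='b': π[28]=1 (border 'b')
j=29 s[j]='c': π[29]=2 (border 'bc')
j=30 s[j]='c': π[30]=3 (border 'bcc')
j=31 s[j]='a': π[31]=4 (border 'bcca')
j=32 s[j]='a': k: 4→0; π[32]=0 (border '')
j=33 s[j]='a': π[33]=0 (border '')
j=34 s[j]='a': π[34]=0 (border '')

[0, 0, 0, 0, 1, 2, 3, 4, 5, 6, 1, 2, 1, 0, 1, 1, 0, 0, 0, 0, 0, 0, 0, 0, 0, 0, 0, 0, 1, 2, 3, 4, 0, 0, 0]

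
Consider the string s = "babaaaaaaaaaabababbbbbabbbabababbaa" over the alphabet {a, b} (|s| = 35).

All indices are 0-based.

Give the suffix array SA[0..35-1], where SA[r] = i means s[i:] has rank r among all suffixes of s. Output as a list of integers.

[34, 33, 3, 4, 5, 6, 7, 8, 9, 10, 11, 1, 26, 12, 28, 14, 30, 22, 16, 32, 2, 0, 25, 27, 13, 29, 21, 15, 31, 24, 20, 23, 19, 18, 17]

rank | idx | suffix
   0 |  34 | a
   1 |  33 | aa
   2 |   3 | aaaaaaaaaabababbbbbabbbabababbaa
   3 |   4 | aaaaaaaaabababbbbbabbbabababbaa
   4 |   5 | aaaaaaaabababbbbbabbbabababbaa
   5 |   6 | aaaaaaabababbbbbabbbabababbaa
   6 |   7 | aaaaaabababbbbbabbbabababbaa
   7 |   8 | aaaaabababbbbbabbbabababbaa
   8 |   9 | aaaabababbbbbabbbabababbaa
   9 |  10 | aaabababbbbbabbbabababbaa
  10 |  11 | aabababbbbbabbbabababbaa
  11 |   1 | abaaaaaaaaaabababbbbbabbbabababbaa
  12 |  26 | abababbaa
  13 |  12 | abababbbbbabbbabababbaa
  14 |  28 | ababbaa
  15 |  14 | ababbbbbabbbabababbaa
  16 |  30 | abbaa
  17 |  22 | abbbabababbaa
  18 |  16 | abbbbbabbbabababbaa
  19 |  32 | baa
  20 |   2 | baaaaaaaaaabababbbbbabbbabababbaa
  21 |   0 | babaaaaaaaaaabababbbbbabbbabababbaa
  22 |  25 | babababbaa
  23 |  27 | bababbaa
  24 |  13 | bababbbbbabbbabababbaa
  25 |  29 | babbaa
  26 |  21 | babbbabababbaa
  27 |  15 | babbbbbabbbabababbaa
  28 |  31 | bbaa
  29 |  24 | bbabababbaa
  30 |  20 | bbabbbabababbaa
  31 |  23 | bbbabababbaa
  32 |  19 | bbbabbbabababbaa
  33 |  18 | bbbbabbbabababbaa
  34 |  17 | bbbbbabbbabababbaa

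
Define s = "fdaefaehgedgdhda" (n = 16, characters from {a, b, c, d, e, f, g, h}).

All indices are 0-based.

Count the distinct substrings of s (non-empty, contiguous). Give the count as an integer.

sorted suffixes:
  #0 SA[0]=15  'a'
  #1 SA[1]=2  'aefaehgedgdhda'
  #2 SA[2]=5  'aehgedgdhda'
  #3 SA[3]=14  'da'
  #4 SA[4]=1  'daefaehgedgdhda'
  #5 SA[5]=10  'dgdhda'
  #6 SA[6]=12  'dhda'
  #7 SA[7]=9  'edgdhda'
  #8 SA[8]=3  'efaehgedgdhda'
  #9 SA[9]=6  'ehgedgdhda'
  #10 SA[10]=4  'faehgedgdhda'
  #11 SA[11]=0  'fdaefaehgedgdhda'
  #12 SA[12]=11  'gdhda'
  #13 SA[13]=8  'gedgdhda'
  #14 SA[14]=13  'hda'
  #15 SA[15]=7  'hgedgdhda'

SA = [15, 2, 5, 14, 1, 10, 12, 9, 3, 6, 4, 0, 11, 8, 13, 7]
rank  pair      lcp
   1  s[15:],s[2:]  1  'a'
   2  s[2:],s[5:]  2  'ae'
   3  s[5:],s[14:]  0  ''
   4  s[14:],s[1:]  2  'da'
   5  s[1:],s[10:]  1  'd'
   6  s[10:],s[12:]  1  'd'
   7  s[12:],s[9:]  0  ''
   8  s[9:],s[3:]  1  'e'
   9  s[3:],s[6:]  1  'e'
  10  s[6:],s[4:]  0  ''
  11  s[4:],s[0:]  1  'f'
  12  s[0:],s[11:]  0  ''
  13  s[11:],s[8:]  1  'g'
  14  s[8:],s[13:]  0  ''
  15  s[13:],s[7:]  1  'h'

n(n+1)/2 = 16·17/2 = 136
Σ LCP = 0 + 1 + 2 + 0 + 2 + 1 + 1 + 0 + 1 + 1 + 0 + 1 + 0 + 1 + 0 + 1 = 12
distinct = 136 − 12 = 124

124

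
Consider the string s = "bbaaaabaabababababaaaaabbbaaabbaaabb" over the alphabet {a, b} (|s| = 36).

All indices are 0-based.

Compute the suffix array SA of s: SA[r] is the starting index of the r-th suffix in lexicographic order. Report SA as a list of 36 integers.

[18, 2, 19, 3, 31, 26, 20, 4, 7, 32, 27, 21, 16, 5, 14, 12, 10, 8, 33, 28, 22, 35, 17, 1, 30, 25, 6, 15, 13, 11, 9, 34, 0, 29, 24, 23]

rank | idx | suffix
   0 |  18 | aaaaabbbaaabbaaabb
   1 |   2 | aaaabaabababababaaaaabbbaaabbaaabb
   2 |  19 | aaaabbbaaabbaaabb
   3 |   3 | aaabaabababababaaaaabbbaaabbaaabb
   4 |  31 | aaabb
   5 |  26 | aaabbaaabb
   6 |  20 | aaabbbaaabbaaabb
   7 |   4 | aabaabababababaaaaabbbaaabbaaabb
   8 |   7 | aabababababaaaaabbbaaabbaaabb
   9 |  32 | aabb
  10 |  27 | aabbaaabb
  11 |  21 | aabbbaaabbaaabb
  12 |  16 | abaaaaabbbaaabbaaabb
  13 |   5 | abaabababababaaaaabbbaaabbaaabb
  14 |  14 | ababaaaaabbbaaabbaaabb
  15 |  12 | abababaaaaabbbaaabbaaabb
  16 |  10 | ababababaaaaabbbaaabbaaabb
  17 |   8 | abababababaaaaabbbaaabbaaabb
  18 |  33 | abb
  19 |  28 | abbaaabb
  20 |  22 | abbbaaabbaaabb
  21 |  35 | b
  22 |  17 | baaaaabbbaaabbaaabb
  23 |   1 | baaaabaabababababaaaaabbbaaabbaaabb
  24 |  30 | baaabb
  25 |  25 | baaabbaaabb
  26 |   6 | baabababababaaaaabbbaaabbaaabb
  27 |  15 | babaaaaabbbaaabbaaabb
  28 |  13 | bababaaaaabbbaaabbaaabb
  29 |  11 | babababaaaaabbbaaabbaaabb
  30 |   9 | bababababaaaaabbbaaabbaaabb
  31 |  34 | bb
  32 |   0 | bbaaaabaabababababaaaaabbbaaabbaaabb
  33 |  29 | bbaaabb
  34 |  24 | bbaaabbaaabb
  35 |  23 | bbbaaabbaaabb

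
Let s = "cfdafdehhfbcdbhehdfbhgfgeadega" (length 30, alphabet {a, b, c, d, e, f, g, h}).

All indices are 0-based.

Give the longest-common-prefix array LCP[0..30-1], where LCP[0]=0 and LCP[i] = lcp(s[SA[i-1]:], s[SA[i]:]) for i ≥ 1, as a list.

rank→(start, suffix):
  0 → (29, 'a')
  1 → (25, 'adega')
  2 → (3, 'afdehhfbcdbhehdfbhgfgeadega')
  3 → (10, 'bcdbhehdfbhgfgeadega')
  4 → (13, 'bhehdfbhgfgeadega')
  5 → (19, 'bhgfgeadega')
  6 → (11, 'cdbhehdfbhgfgeadega')
  7 → (0, 'cfdafdehhfbcdbhehdfbhgfgeadega')
  8 → (2, 'dafdehhfbcdbhehdfbhgfgeadega')
  9 → (12, 'dbhehdfbhgfgeadega')
  10 → (26, 'dega')
  11 → (5, 'dehhfbcdbhehdfbhgfgeadega')
  12 → (17, 'dfbhgfgeadega')
  13 → (24, 'eadega')
  14 → (27, 'ega')
  15 → (15, 'ehdfbhgfgeadega')
  16 → (6, 'ehhfbcdbhehdfbhgfgeadega')
  17 → (9, 'fbcdbhehdfbhgfgeadega')
  18 → (18, 'fbhgfgeadega')
  19 → (1, 'fdafdehhfbcdbhehdfbhgfgeadega')
  20 → (4, 'fdehhfbcdbhehdfbhgfgeadega')
  21 → (22, 'fgeadega')
  22 → (28, 'ga')
  23 → (23, 'geadega')
  24 → (21, 'gfgeadega')
  25 → (16, 'hdfbhgfgeadega')
  26 → (14, 'hehdfbhgfgeadega')
  27 → (8, 'hfbcdbhehdfbhgfgeadega')
  28 → (20, 'hgfgeadega')
  29 → (7, 'hhfbcdbhehdfbhgfgeadega')

SA = [29, 25, 3, 10, 13, 19, 11, 0, 2, 12, 26, 5, 17, 24, 27, 15, 6, 9, 18, 1, 4, 22, 28, 23, 21, 16, 14, 8, 20, 7]
[i] adj suffixes → lcp
  [1] 29/25 → 1 ('a')
  [2] 25/3 → 1 ('a')
  [3] 3/10 → 0 ('')
  [4] 10/13 → 1 ('b')
  [5] 13/19 → 2 ('bh')
  [6] 19/11 → 0 ('')
  [7] 11/0 → 1 ('c')
  [8] 0/2 → 0 ('')
  [9] 2/12 → 1 ('d')
  [10] 12/26 → 1 ('d')
  [11] 26/5 → 2 ('de')
  [12] 5/17 → 1 ('d')
  [13] 17/24 → 0 ('')
  [14] 24/27 → 1 ('e')
  [15] 27/15 → 1 ('e')
  [16] 15/6 → 2 ('eh')
  [17] 6/9 → 0 ('')
  [18] 9/18 → 2 ('fb')
  [19] 18/1 → 1 ('f')
  [20] 1/4 → 2 ('fd')
  [21] 4/22 → 1 ('f')
  [22] 22/28 → 0 ('')
  [23] 28/23 → 1 ('g')
  [24] 23/21 → 1 ('g')
  [25] 21/16 → 0 ('')
  [26] 16/14 → 1 ('h')
  [27] 14/8 → 1 ('h')
  [28] 8/20 → 1 ('h')
  [29] 20/7 → 1 ('h')

[0, 1, 1, 0, 1, 2, 0, 1, 0, 1, 1, 2, 1, 0, 1, 1, 2, 0, 2, 1, 2, 1, 0, 1, 1, 0, 1, 1, 1, 1]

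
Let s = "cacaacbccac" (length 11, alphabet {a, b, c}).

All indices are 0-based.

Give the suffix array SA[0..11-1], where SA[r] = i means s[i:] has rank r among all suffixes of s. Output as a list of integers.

sorted suffixes:
  #0 SA[0]=3  'aacbccac'
  #1 SA[1]=9  'ac'
  #2 SA[2]=1  'acaacbccac'
  #3 SA[3]=4  'acbccac'
  #4 SA[4]=6  'bccac'
  #5 SA[5]=10  'c'
  #6 SA[6]=2  'caacbccac'
  #7 SA[7]=8  'cac'
  #8 SA[8]=0  'cacaacbccac'
  #9 SA[9]=5  'cbccac'
  #10 SA[10]=7  'ccac'

[3, 9, 1, 4, 6, 10, 2, 8, 0, 5, 7]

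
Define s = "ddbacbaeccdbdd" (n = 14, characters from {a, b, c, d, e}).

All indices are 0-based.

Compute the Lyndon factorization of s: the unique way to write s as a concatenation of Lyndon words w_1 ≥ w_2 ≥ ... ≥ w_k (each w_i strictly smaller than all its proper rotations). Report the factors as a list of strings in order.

emit factor 1: 'd' (i=0, period=1)
emit factor 2: 'd' (i=1, period=1)
emit factor 3: 'b' (i=2, period=1)
emit factor 4: 'acbaeccdbdd' (i=3, period=11)

["d", "d", "b", "acbaeccdbdd"]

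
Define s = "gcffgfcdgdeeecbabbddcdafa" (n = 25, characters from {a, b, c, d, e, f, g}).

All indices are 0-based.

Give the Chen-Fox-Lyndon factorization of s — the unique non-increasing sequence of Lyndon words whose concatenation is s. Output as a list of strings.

emit factor 1: 'g' (i=0, period=1)
emit factor 2: 'cffgf' (i=1, period=5)
emit factor 3: 'cdgdeee' (i=6, period=7)
emit factor 4: 'c' (i=13, period=1)
emit factor 5: 'b' (i=14, period=1)
emit factor 6: 'abbddcdaf' (i=15, period=9)
emit factor 7: 'a' (i=24, period=1)

["g", "cffgf", "cdgdeee", "c", "b", "abbddcdaf", "a"]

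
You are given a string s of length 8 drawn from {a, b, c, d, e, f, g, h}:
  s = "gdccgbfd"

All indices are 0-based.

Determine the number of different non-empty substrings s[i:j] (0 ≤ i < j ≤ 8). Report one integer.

rank | idx | suffix
   0 |   5 | bfd
   1 |   2 | ccgbfd
   2 |   3 | cgbfd
   3 |   7 | d
   4 |   1 | dccgbfd
   5 |   6 | fd
   6 |   4 | gbfd
   7 |   0 | gdccgbfd

SA = [5, 2, 3, 7, 1, 6, 4, 0]
rank  pair      lcp
   1  s[5:],s[2:]  0  ''
   2  s[2:],s[3:]  1  'c'
   3  s[3:],s[7:]  0  ''
   4  s[7:],s[1:]  1  'd'
   5  s[1:],s[6:]  0  ''
   6  s[6:],s[4:]  0  ''
   7  s[4:],s[0:]  1  'g'

n(n+1)/2 = 8·9/2 = 36
Σ LCP = 0 + 0 + 1 + 0 + 1 + 0 + 0 + 1 = 3
distinct = 36 − 3 = 33

33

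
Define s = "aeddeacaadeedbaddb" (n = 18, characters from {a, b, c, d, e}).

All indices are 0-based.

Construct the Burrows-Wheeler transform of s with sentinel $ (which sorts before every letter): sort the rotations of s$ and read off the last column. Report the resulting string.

bceba$ddadeaedadead

rank  rotation             last
    0  $aeddeacaadeedbaddb  b
    1  aadeedbaddb$aeddeac  c
    2  acaadeedbaddb$aedde  e
    3  addb$aeddeacaadeedb  b
    4  adeedbaddb$aeddeaca  a
    5  aeddeacaadeedbaddb$  $
    6  b$aeddeacaadeedbadd  d
    7  baddb$aeddeacaadeed  d
    8  caadeedbaddb$aeddea  a
    9  db$aeddeacaadeedbad  d
   10  dbaddb$aeddeacaadee  e
   11  ddb$aeddeacaadeedba  a
   12  ddeacaadeedbaddb$ae  e
   13  deacaadeedbaddb$aed  d
   14  deedbaddb$aeddeacaa  a
   15  eacaadeedbaddb$aedd  d
   16  edbaddb$aeddeacaade  e
   17  eddeacaadeedbaddb$a  a
   18  eedbaddb$aeddeacaad  d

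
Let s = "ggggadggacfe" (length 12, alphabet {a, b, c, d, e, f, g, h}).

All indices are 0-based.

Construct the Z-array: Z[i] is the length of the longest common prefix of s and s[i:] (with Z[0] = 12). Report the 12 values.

Z[0]=12
i=1: fresh scan; Z[1]=3 grow→box=[1,4)
i=2: min(r-i=2, Z[1]=3)=2; Z[2]=2
i=3: min(r-i=1, Z[2]=2)=1; Z[3]=1
i=4: fresh scan; Z[4]=0
i=5: fresh scan; Z[5]=0
i=6: fresh scan; Z[6]=2 grow→box=[6,8)
i=7: min(r-i=1, Z[1]=3)=1; Z[7]=1
i=8: fresh scan; Z[8]=0
i=9: fresh scan; Z[9]=0
i=10: fresh scan; Z[10]=0
i=11: fresh scan; Z[11]=0

[12, 3, 2, 1, 0, 0, 2, 1, 0, 0, 0, 0]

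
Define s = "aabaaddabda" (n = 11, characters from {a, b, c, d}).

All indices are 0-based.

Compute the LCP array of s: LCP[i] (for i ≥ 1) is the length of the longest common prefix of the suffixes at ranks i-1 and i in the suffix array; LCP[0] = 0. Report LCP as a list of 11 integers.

rank→(start, suffix):
  0 → (10, 'a')
  1 → (0, 'aabaaddabda')
  2 → (3, 'aaddabda')
  3 → (1, 'abaaddabda')
  4 → (7, 'abda')
  5 → (4, 'addabda')
  6 → (2, 'baaddabda')
  7 → (8, 'bda')
  8 → (9, 'da')
  9 → (6, 'dabda')
  10 → (5, 'ddabda')

SA = [10, 0, 3, 1, 7, 4, 2, 8, 9, 6, 5]
i: (SA[i-1],SA[i]) lcp shared
  1: (10,0) 1 'a'
  2: (0,3) 2 'aa'
  3: (3,1) 1 'a'
  4: (1,7) 2 'ab'
  5: (7,4) 1 'a'
  6: (4,2) 0 ''
  7: (2,8) 1 'b'
  8: (8,9) 0 ''
  9: (9,6) 2 'da'
  10: (6,5) 1 'd'

[0, 1, 2, 1, 2, 1, 0, 1, 0, 2, 1]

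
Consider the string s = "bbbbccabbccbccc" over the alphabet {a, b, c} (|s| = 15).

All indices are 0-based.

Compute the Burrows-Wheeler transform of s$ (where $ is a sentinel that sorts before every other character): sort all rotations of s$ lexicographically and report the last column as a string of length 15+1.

rank  rotation          last
    0  $bbbbccabbccbccc  c
    1  abbccbccc$bbbbcc  c
    2  bbbbccabbccbccc$  $
    3  bbbccabbccbccc$b  b
    4  bbccabbccbccc$bb  b
    5  bbccbccc$bbbbcca  a
    6  bccabbccbccc$bbb  b
    7  bccbccc$bbbbccab  b
    8  bccc$bbbbccabbcc  c
    9  c$bbbbccabbccbcc  c
   10  cabbccbccc$bbbbc  c
   11  cbccc$bbbbccabbc  c
   12  cc$bbbbccabbccbc  c
   13  ccabbccbccc$bbbb  b
   14  ccbccc$bbbbccabb  b
   15  ccc$bbbbccabbccb  b

cc$bbabbcccccbbb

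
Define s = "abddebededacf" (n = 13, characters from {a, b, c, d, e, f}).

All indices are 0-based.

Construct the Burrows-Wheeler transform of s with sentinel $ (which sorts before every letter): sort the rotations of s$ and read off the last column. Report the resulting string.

rank  rotation        last
    0  $abddebededacf  f
    1  abddebededacf$  $
    2  acf$abddebeded  d
    3  bddebededacf$a  a
    4  bededacf$abdde  e
    5  cf$abddebededa  a
    6  dacf$abddebede  e
    7  ddebededacf$ab  b
    8  debededacf$abd  d
    9  dedacf$abddebe  e
   10  ebededacf$abdd  d
   11  edacf$abddebed  d
   12  ededacf$abddeb  b
   13  f$abddebededac  c

f$daeaebdeddbc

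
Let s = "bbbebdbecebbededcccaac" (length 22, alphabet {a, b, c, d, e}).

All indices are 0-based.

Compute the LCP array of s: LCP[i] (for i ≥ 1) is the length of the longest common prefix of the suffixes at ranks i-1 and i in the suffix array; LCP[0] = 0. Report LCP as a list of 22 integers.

rank | idx | suffix
   0 |  19 | aac
   1 |  20 | ac
   2 |   0 | bbbebdbecebbededcccaac
   3 |   1 | bbebdbecebbededcccaac
   4 |  10 | bbededcccaac
   5 |   4 | bdbecebbededcccaac
   6 |   2 | bebdbecebbededcccaac
   7 |   6 | becebbededcccaac
   8 |  11 | bededcccaac
   9 |  21 | c
  10 |  18 | caac
  11 |  17 | ccaac
  12 |  16 | cccaac
  13 |   8 | cebbededcccaac
  14 |   5 | dbecebbededcccaac
  15 |  15 | dcccaac
  16 |  13 | dedcccaac
  17 |   9 | ebbededcccaac
  18 |   3 | ebdbecebbededcccaac
  19 |   7 | ecebbededcccaac
  20 |  14 | edcccaac
  21 |  12 | ededcccaac

SA = [19, 20, 0, 1, 10, 4, 2, 6, 11, 21, 18, 17, 16, 8, 5, 15, 13, 9, 3, 7, 14, 12]
[i] adj suffixes → lcp
  [1] 19/20 → 1 ('a')
  [2] 20/0 → 0 ('')
  [3] 0/1 → 2 ('bb')
  [4] 1/10 → 3 ('bbe')
  [5] 10/4 → 1 ('b')
  [6] 4/2 → 1 ('b')
  [7] 2/6 → 2 ('be')
  [8] 6/11 → 2 ('be')
  [9] 11/21 → 0 ('')
  [10] 21/18 → 1 ('c')
  [11] 18/17 → 1 ('c')
  [12] 17/16 → 2 ('cc')
  [13] 16/8 → 1 ('c')
  [14] 8/5 → 0 ('')
  [15] 5/15 → 1 ('d')
  [16] 15/13 → 1 ('d')
  [17] 13/9 → 0 ('')
  [18] 9/3 → 2 ('eb')
  [19] 3/7 → 1 ('e')
  [20] 7/14 → 1 ('e')
  [21] 14/12 → 2 ('ed')

[0, 1, 0, 2, 3, 1, 1, 2, 2, 0, 1, 1, 2, 1, 0, 1, 1, 0, 2, 1, 1, 2]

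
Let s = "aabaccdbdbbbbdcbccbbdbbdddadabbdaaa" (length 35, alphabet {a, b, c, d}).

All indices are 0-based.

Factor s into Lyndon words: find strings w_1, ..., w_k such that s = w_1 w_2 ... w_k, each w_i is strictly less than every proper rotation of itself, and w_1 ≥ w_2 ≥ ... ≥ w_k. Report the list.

emit factor 1: 'aabaccdbdbbbbdcbccbbdbbdddadabbd' (i=0, period=32)
emit factor 2: 'a' (i=32, period=1)
emit factor 3: 'a' (i=33, period=1)
emit factor 4: 'a' (i=34, period=1)

["aabaccdbdbbbbdcbccbbdbbdddadabbd", "a", "a", "a"]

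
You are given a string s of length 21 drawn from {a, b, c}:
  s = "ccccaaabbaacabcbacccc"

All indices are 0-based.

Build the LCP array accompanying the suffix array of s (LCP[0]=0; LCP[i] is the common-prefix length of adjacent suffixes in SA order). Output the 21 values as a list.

[0, 2, 2, 1, 2, 1, 2, 0, 2, 1, 1, 0, 1, 2, 1, 1, 2, 2, 3, 3, 4]

rank | idx | suffix
   0 |   4 | aaabbaacabcbacccc
   1 |   5 | aabbaacabcbacccc
   2 |   9 | aacabcbacccc
   3 |   6 | abbaacabcbacccc
   4 |  12 | abcbacccc
   5 |  10 | acabcbacccc
   6 |  16 | acccc
   7 |   8 | baacabcbacccc
   8 |  15 | bacccc
   9 |   7 | bbaacabcbacccc
  10 |  13 | bcbacccc
  11 |  20 | c
  12 |   3 | caaabbaacabcbacccc
  13 |  11 | cabcbacccc
  14 |  14 | cbacccc
  15 |  19 | cc
  16 |   2 | ccaaabbaacabcbacccc
  17 |  18 | ccc
  18 |   1 | cccaaabbaacabcbacccc
  19 |  17 | cccc
  20 |   0 | ccccaaabbaacabcbacccc

SA = [4, 5, 9, 6, 12, 10, 16, 8, 15, 7, 13, 20, 3, 11, 14, 19, 2, 18, 1, 17, 0]
rank  pair      lcp
   1  s[4:],s[5:]  2  'aa'
   2  s[5:],s[9:]  2  'aa'
   3  s[9:],s[6:]  1  'a'
   4  s[6:],s[12:]  2  'ab'
   5  s[12:],s[10:]  1  'a'
   6  s[10:],s[16:]  2  'ac'
   7  s[16:],s[8:]  0  ''
   8  s[8:],s[15:]  2  'ba'
   9  s[15:],s[7:]  1  'b'
  10  s[7:],s[13:]  1  'b'
  11  s[13:],s[20:]  0  ''
  12  s[20:],s[3:]  1  'c'
  13  s[3:],s[11:]  2  'ca'
  14  s[11:],s[14:]  1  'c'
  15  s[14:],s[19:]  1  'c'
  16  s[19:],s[2:]  2  'cc'
  17  s[2:],s[18:]  2  'cc'
  18  s[18:],s[1:]  3  'ccc'
  19  s[1:],s[17:]  3  'ccc'
  20  s[17:],s[0:]  4  'cccc'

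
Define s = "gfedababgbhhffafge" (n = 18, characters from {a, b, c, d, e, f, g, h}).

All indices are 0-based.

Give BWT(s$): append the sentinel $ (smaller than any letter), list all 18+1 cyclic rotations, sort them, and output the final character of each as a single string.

edbfaagegffghabf$hb

rank  rotation             last
    0  $gfedababgbhhffafge  e
    1  ababgbhhffafge$gfed  d
    2  abgbhhffafge$gfedab  b
    3  afge$gfedababgbhhff  f
    4  babgbhhffafge$gfeda  a
    5  bgbhhffafge$gfedaba  a
    6  bhhffafge$gfedababg  g
    7  dababgbhhffafge$gfe  e
    8  e$gfedababgbhhffafg  g
    9  edababgbhhffafge$gf  f
   10  fafge$gfedababgbhhf  f
   11  fedababgbhhffafge$g  g
   12  ffafge$gfedababgbhh  h
   13  fge$gfedababgbhhffa  a
   14  gbhhffafge$gfedabab  b
   15  ge$gfedababgbhhffaf  f
   16  gfedababgbhhffafge$  $
   17  hffafge$gfedababgbh  h
   18  hhffafge$gfedababgb  b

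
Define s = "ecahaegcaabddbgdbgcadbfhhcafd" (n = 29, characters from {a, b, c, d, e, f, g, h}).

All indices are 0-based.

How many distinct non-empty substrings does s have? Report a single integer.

405

sorted suffixes:
  #0 SA[0]=8  'aabddbgdbgcadbfhhcafd'
  #1 SA[1]=9  'abddbgdbgcadbfhhcafd'
  #2 SA[2]=19  'adbfhhcafd'
  #3 SA[3]=4  'aegcaabddbgdbgcadbfhhcafd'
  #4 SA[4]=26  'afd'
  #5 SA[5]=2  'ahaegcaabddbgdbgcadbfhhcafd'
  #6 SA[6]=10  'bddbgdbgcadbfhhcafd'
  #7 SA[7]=21  'bfhhcafd'
  #8 SA[8]=16  'bgcadbfhhcafd'
  #9 SA[9]=13  'bgdbgcadbfhhcafd'
  #10 SA[10]=7  'caabddbgdbgcadbfhhcafd'
  #11 SA[11]=18  'cadbfhhcafd'
  #12 SA[12]=25  'cafd'
  #13 SA[13]=1  'cahaegcaabddbgdbgcadbfhhcafd'
  #14 SA[14]=28  'd'
  #15 SA[15]=20  'dbfhhcafd'
  #16 SA[16]=15  'dbgcadbfhhcafd'
  #17 SA[17]=12  'dbgdbgcadbfhhcafd'
  #18 SA[18]=11  'ddbgdbgcadbfhhcafd'
  #19 SA[19]=0  'ecahaegcaabddbgdbgcadbfhhcafd'
  #20 SA[20]=5  'egcaabddbgdbgcadbfhhcafd'
  #21 SA[21]=27  'fd'
  #22 SA[22]=22  'fhhcafd'
  #23 SA[23]=6  'gcaabddbgdbgcadbfhhcafd'
  #24 SA[24]=17  'gcadbfhhcafd'
  #25 SA[25]=14  'gdbgcadbfhhcafd'
  #26 SA[26]=3  'haegcaabddbgdbgcadbfhhcafd'
  #27 SA[27]=24  'hcafd'
  #28 SA[28]=23  'hhcafd'

SA = [8, 9, 19, 4, 26, 2, 10, 21, 16, 13, 7, 18, 25, 1, 28, 20, 15, 12, 11, 0, 5, 27, 22, 6, 17, 14, 3, 24, 23]
i: (SA[i-1],SA[i]) lcp shared
  1: (8,9) 1 'a'
  2: (9,19) 1 'a'
  3: (19,4) 1 'a'
  4: (4,26) 1 'a'
  5: (26,2) 1 'a'
  6: (2,10) 0 ''
  7: (10,21) 1 'b'
  8: (21,16) 1 'b'
  9: (16,13) 2 'bg'
  10: (13,7) 0 ''
  11: (7,18) 2 'ca'
  12: (18,25) 2 'ca'
  13: (25,1) 2 'ca'
  14: (1,28) 0 ''
  15: (28,20) 1 'd'
  16: (20,15) 2 'db'
  17: (15,12) 3 'dbg'
  18: (12,11) 1 'd'
  19: (11,0) 0 ''
  20: (0,5) 1 'e'
  21: (5,27) 0 ''
  22: (27,22) 1 'f'
  23: (22,6) 0 ''
  24: (6,17) 3 'gca'
  25: (17,14) 1 'g'
  26: (14,3) 0 ''
  27: (3,24) 1 'h'
  28: (24,23) 1 'h'

n(n+1)/2 = 29·30/2 = 435
Σ LCP = 0 + 1 + 1 + 1 + 1 + 1 + 0 + 1 + 1 + 2 + 0 + 2 + 2 + 2 + 0 + 1 + 2 + 3 + 1 + 0 + 1 + 0 + 1 + 0 + 3 + 1 + 0 + 1 + 1 = 30
distinct = 435 − 30 = 405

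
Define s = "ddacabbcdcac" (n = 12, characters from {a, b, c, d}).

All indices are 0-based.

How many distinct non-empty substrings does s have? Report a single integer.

sorted suffixes:
  #0 SA[0]=4  'abbcdcac'
  #1 SA[1]=10  'ac'
  #2 SA[2]=2  'acabbcdcac'
  #3 SA[3]=5  'bbcdcac'
  #4 SA[4]=6  'bcdcac'
  #5 SA[5]=11  'c'
  #6 SA[6]=3  'cabbcdcac'
  #7 SA[7]=9  'cac'
  #8 SA[8]=7  'cdcac'
  #9 SA[9]=1  'dacabbcdcac'
  #10 SA[10]=8  'dcac'
  #11 SA[11]=0  'ddacabbcdcac'

SA = [4, 10, 2, 5, 6, 11, 3, 9, 7, 1, 8, 0]
rank  pair      lcp
   1  s[4:],s[10:]  1  'a'
   2  s[10:],s[2:]  2  'ac'
   3  s[2:],s[5:]  0  ''
   4  s[5:],s[6:]  1  'b'
   5  s[6:],s[11:]  0  ''
   6  s[11:],s[3:]  1  'c'
   7  s[3:],s[9:]  2  'ca'
   8  s[9:],s[7:]  1  'c'
   9  s[7:],s[1:]  0  ''
  10  s[1:],s[8:]  1  'd'
  11  s[8:],s[0:]  1  'd'

n(n+1)/2 = 12·13/2 = 78
Σ LCP = 0 + 1 + 2 + 0 + 1 + 0 + 1 + 2 + 1 + 0 + 1 + 1 = 10
distinct = 78 − 10 = 68

68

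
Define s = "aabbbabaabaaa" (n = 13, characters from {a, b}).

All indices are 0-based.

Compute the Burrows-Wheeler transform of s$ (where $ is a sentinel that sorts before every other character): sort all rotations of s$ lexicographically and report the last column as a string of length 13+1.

rank  rotation        last
    0  $aabbbabaabaaa  a
    1  a$aabbbabaabaa  a
    2  aa$aabbbabaaba  a
    3  aaa$aabbbabaab  b
    4  aabaaa$aabbbab  b
    5  aabbbabaabaaa$  $
    6  abaaa$aabbbaba  a
    7  abaabaaa$aabbb  b
    8  abbbabaabaaa$a  a
    9  baaa$aabbbabaa  a
   10  baabaaa$aabbba  a
   11  babaabaaa$aabb  b
   12  bbabaabaaa$aab  b
   13  bbbabaabaaa$aa  a

aaabb$abaaabba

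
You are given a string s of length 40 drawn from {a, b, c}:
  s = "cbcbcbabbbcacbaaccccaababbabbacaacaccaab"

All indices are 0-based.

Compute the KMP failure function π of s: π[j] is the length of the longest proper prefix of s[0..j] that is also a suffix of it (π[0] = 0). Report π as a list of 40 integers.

π[0] = 0
j=1 s[j]='b': π[1]=0 (border '')
j=2 s[j]='c': π[2]=1 (border 'c')
j=3 s[j]='b': π[3]=2 (border 'cb')
j=4 s[j]='c': π[4]=3 (border 'cbc')
j=5 s[j]='b': π[5]=4 (border 'cbcb')
j=6 s[j]='a': k: 4→2→0; π[6]=0 (border '')
j=7 s[j]='b': π[7]=0 (border '')
j=8 s[j]='b': π[8]=0 (border '')
j=9 s[j]='b': π[9]=0 (border '')
j=10 s[j]='c': π[10]=1 (border 'c')
j=11 s[j]='a': k: 1→0; π[11]=0 (border '')
j=12 s[j]='c': π[12]=1 (border 'c')
j=13 s[j]='b': π[13]=2 (border 'cb')
j=14 s[j]='a': k: 2→0; π[14]=0 (border '')
j=15 s[j]='a': π[15]=0 (border '')
j=16 s[j]='c': π[16]=1 (border 'c')
j=17 s[j]='c': k: 1→0; π[17]=1 (border 'c')
j=18 s[j]='c': k: 1→0; π[18]=1 (border 'c')
j=19 s[j]='c': k: 1→0; π[19]=1 (border 'c')
j=20 s[j]='a': k: 1→0; π[20]=0 (border '')
j=21 s[j]='a': π[21]=0 (border '')
j=22 s[j]='b': π[22]=0 (border '')
j=23 s[j]='a': π[23]=0 (border '')
j=24 s[j]='b': π[24]=0 (border '')
j=25 s[j]='b': π[25]=0 (border '')
j=26 s[j]='a': π[26]=0 (border '')
j=27 s[j]='b': π[27]=0 (border '')
j=28 s[j]='b': π[28]=0 (border '')
j=29 s[j]='a': π[29]=0 (border '')
j=30 s[j]='c': π[30]=1 (border 'c')
j=31 s[j]='a': k: 1→0; π[31]=0 (border '')
j=32 s[j]='a': π[32]=0 (border '')
j=33 s[j]='c': π[33]=1 (border 'c')
j=34 s[j]='a': k: 1→0; π[34]=0 (border '')
j=35 s[j]='c': π[35]=1 (border 'c')
j=36 s[j]='c': k: 1→0; π[36]=1 (border 'c')
j=37 s[j]='a': k: 1→0; π[37]=0 (border '')
j=38 s[j]='a': π[38]=0 (border '')
j=39 s[j]='b': π[39]=0 (border '')

[0, 0, 1, 2, 3, 4, 0, 0, 0, 0, 1, 0, 1, 2, 0, 0, 1, 1, 1, 1, 0, 0, 0, 0, 0, 0, 0, 0, 0, 0, 1, 0, 0, 1, 0, 1, 1, 0, 0, 0]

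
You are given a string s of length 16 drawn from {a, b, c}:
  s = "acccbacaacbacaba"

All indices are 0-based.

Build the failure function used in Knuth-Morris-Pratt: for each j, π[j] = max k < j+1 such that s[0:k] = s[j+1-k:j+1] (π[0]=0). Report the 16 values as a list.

π[0] = 0
j=1 s[j]='c': π[1]=0 (border '')
j=2 s[j]='c': π[2]=0 (border '')
j=3 s[j]='c': π[3]=0 (border '')
j=4 s[j]='b': π[4]=0 (border '')
j=5 s[j]='a': π[5]=1 (border 'a')
j=6 s[j]='c': π[6]=2 (border 'ac')
j=7 s[j]='a': k: 2→0; π[7]=1 (border 'a')
j=8 s[j]='a': k: 1→0; π[8]=1 (border 'a')
j=9 s[j]='c': π[9]=2 (border 'ac')
j=10 s[j]='b': k: 2→0; π[10]=0 (border '')
j=11 s[j]='a': π[11]=1 (border 'a')
j=12 s[j]='c': π[12]=2 (border 'ac')
j=13 s[j]='a': k: 2→0; π[13]=1 (border 'a')
j=14 s[j]='b': k: 1→0; π[14]=0 (border '')
j=15 s[j]='a': π[15]=1 (border 'a')

[0, 0, 0, 0, 0, 1, 2, 1, 1, 2, 0, 1, 2, 1, 0, 1]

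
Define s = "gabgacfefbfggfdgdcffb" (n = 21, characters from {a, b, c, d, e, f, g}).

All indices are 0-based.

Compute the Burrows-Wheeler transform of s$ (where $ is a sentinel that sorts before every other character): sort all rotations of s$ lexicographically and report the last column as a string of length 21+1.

bggffaadgfffegccb$bdgf

rank  rotation                last
    0  $gabgacfefbfggfdgdcffb  b
    1  abgacfefbfggfdgdcffb$g  g
    2  acfefbfggfdgdcffb$gabg  g
    3  b$gabgacfefbfggfdgdcff  f
    4  bfggfdgdcffb$gabgacfef  f
    5  bgacfefbfggfdgdcffb$ga  a
    6  cfefbfggfdgdcffb$gabga  a
    7  cffb$gabgacfefbfggfdgd  d
    8  dcffb$gabgacfefbfggfdg  g
    9  dgdcffb$gabgacfefbfggf  f
   10  efbfggfdgdcffb$gabgacf  f
   11  fb$gabgacfefbfggfdgdcf  f
   12  fbfggfdgdcffb$gabgacfe  e
   13  fdgdcffb$gabgacfefbfgg  g
   14  fefbfggfdgdcffb$gabgac  c
   15  ffb$gabgacfefbfggfdgdc  c
   16  fggfdgdcffb$gabgacfefb  b
   17  gabgacfefbfggfdgdcffb$  $
   18  gacfefbfggfdgdcffb$gab  b
   19  gdcffb$gabgacfefbfggfd  d
   20  gfdgdcffb$gabgacfefbfg  g
   21  ggfdgdcffb$gabgacfefbf  f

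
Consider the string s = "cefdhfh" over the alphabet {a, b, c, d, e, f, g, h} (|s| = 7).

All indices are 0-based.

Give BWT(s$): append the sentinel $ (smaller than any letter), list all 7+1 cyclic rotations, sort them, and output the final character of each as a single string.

h$fcehfd

rank  rotation  last
    0  $cefdhfh  h
    1  cefdhfh$  $
    2  dhfh$cef  f
    3  efdhfh$c  c
    4  fdhfh$ce  e
    5  fh$cefdh  h
    6  h$cefdhf  f
    7  hfh$cefd  d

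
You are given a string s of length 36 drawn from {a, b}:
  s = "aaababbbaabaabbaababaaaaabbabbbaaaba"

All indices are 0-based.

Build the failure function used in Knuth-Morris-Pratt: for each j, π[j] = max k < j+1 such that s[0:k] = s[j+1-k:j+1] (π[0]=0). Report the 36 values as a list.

π[0] = 0
j=1 s[j]='a': π[1]=1 (border 'a')
j=2 s[j]='a': π[2]=2 (border 'aa')
j=3 s[j]='b': k: 2→1→0; π[3]=0 (border '')
j=4 s[j]='a': π[4]=1 (border 'a')
j=5 s[j]='b': k: 1→0; π[5]=0 (border '')
j=6 s[j]='b': π[6]=0 (border '')
j=7 s[j]='b': π[7]=0 (border '')
j=8 s[j]='a': π[8]=1 (border 'a')
j=9 s[j]='a': π[9]=2 (border 'aa')
j=10 s[j]='b': k: 2→1→0; π[10]=0 (border '')
j=11 s[j]='a': π[11]=1 (border 'a')
j=12 s[j]='a': π[12]=2 (border 'aa')
j=13 s[j]='b': k: 2→1→0; π[13]=0 (border '')
j=14 s[j]='b': π[14]=0 (border '')
j=15 s[j]='a': π[15]=1 (border 'a')
j=16 s[j]='a': π[16]=2 (border 'aa')
j=17 s[j]='b': k: 2→1→0; π[17]=0 (border '')
j=18 s[j]='a': π[18]=1 (border 'a')
j=19 s[j]='b': k: 1→0; π[19]=0 (border '')
j=20 s[j]='a': π[20]=1 (border 'a')
j=21 s[j]='a': π[21]=2 (border 'aa')
j=22 s[j]='a': π[22]=3 (border 'aaa')
j=23 s[j]='a': k: 3→2; π[23]=3 (border 'aaa')
j=24 s[j]='a': k: 3→2; π[24]=3 (border 'aaa')
j=25 s[j]='b': π[25]=4 (border 'aaab')
j=26 s[j]='b': k: 4→0; π[26]=0 (border '')
j=27 s[j]='a': π[27]=1 (border 'a')
j=28 s[j]='b': k: 1→0; π[28]=0 (border '')
j=29 s[j]='b': π[29]=0 (border '')
j=30 s[j]='b': π[30]=0 (border '')
j=31 s[j]='a': π[31]=1 (border 'a')
j=32 s[j]='a': π[32]=2 (border 'aa')
j=33 s[j]='a': π[33]=3 (border 'aaa')
j=34 s[j]='b': π[34]=4 (border 'aaab')
j=35 s[j]='a': π[35]=5 (border 'aaaba')

[0, 1, 2, 0, 1, 0, 0, 0, 1, 2, 0, 1, 2, 0, 0, 1, 2, 0, 1, 0, 1, 2, 3, 3, 3, 4, 0, 1, 0, 0, 0, 1, 2, 3, 4, 5]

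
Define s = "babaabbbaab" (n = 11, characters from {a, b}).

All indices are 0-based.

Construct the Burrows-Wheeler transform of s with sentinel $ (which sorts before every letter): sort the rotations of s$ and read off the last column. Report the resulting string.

bbbabaaba$ba

rank  rotation      last
    0  $babaabbbaab  b
    1  aab$babaabbb  b
    2  aabbbaab$bab  b
    3  ab$babaabbba  a
    4  abaabbbaab$b  b
    5  abbbaab$baba  a
    6  b$babaabbbaa  a
    7  baab$babaabb  b
    8  baabbbaab$ba  a
    9  babaabbbaab$  $
   10  bbaab$babaab  b
   11  bbbaab$babaa  a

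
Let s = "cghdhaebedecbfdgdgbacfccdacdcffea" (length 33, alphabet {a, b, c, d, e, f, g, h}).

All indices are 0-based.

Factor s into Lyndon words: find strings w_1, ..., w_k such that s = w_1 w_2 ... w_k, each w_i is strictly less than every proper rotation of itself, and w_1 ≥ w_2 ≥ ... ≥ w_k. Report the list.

["cghdh", "aebedecbfdgdgb", "acfccd", "acdcffe", "a"]

emit factor 1: 'cghdh' (i=0, period=5)
emit factor 2: 'aebedecbfdgdgb' (i=5, period=14)
emit factor 3: 'acfccd' (i=19, period=6)
emit factor 4: 'acdcffe' (i=25, period=7)
emit factor 5: 'a' (i=32, period=1)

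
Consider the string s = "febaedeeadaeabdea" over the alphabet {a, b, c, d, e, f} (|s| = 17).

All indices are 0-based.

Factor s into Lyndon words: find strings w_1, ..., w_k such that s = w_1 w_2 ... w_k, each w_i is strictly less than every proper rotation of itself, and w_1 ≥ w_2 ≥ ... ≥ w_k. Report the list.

emit factor 1: 'f' (i=0, period=1)
emit factor 2: 'e' (i=1, period=1)
emit factor 3: 'b' (i=2, period=1)
emit factor 4: 'aedee' (i=3, period=5)
emit factor 5: 'adae' (i=8, period=4)
emit factor 6: 'abde' (i=12, period=4)
emit factor 7: 'a' (i=16, period=1)

["f", "e", "b", "aedee", "adae", "abde", "a"]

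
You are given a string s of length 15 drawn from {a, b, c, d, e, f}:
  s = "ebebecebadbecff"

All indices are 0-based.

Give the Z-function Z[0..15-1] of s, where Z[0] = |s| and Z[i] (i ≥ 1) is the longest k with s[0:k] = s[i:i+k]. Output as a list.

[15, 0, 3, 0, 1, 0, 2, 0, 0, 0, 0, 1, 0, 0, 0]

Z[0]=15
i=1: fresh scan; Z[1]=0
i=2: fresh scan; Z[2]=3 scan→box=[2,5)
i=3: min(r-i=2, Z[1]=0)=0; Z[3]=0
i=4: min(r-i=1, Z[2]=3)=1; Z[4]=1
i=5: fresh scan; Z[5]=0
i=6: fresh scan; Z[6]=2 scan→box=[6,8)
i=7: min(r-i=1, Z[1]=0)=0; Z[7]=0
i=8: fresh scan; Z[8]=0
i=9: fresh scan; Z[9]=0
i=10: fresh scan; Z[10]=0
i=11: fresh scan; Z[11]=1 scan→box=[11,12)
i=12: fresh scan; Z[12]=0
i=13: fresh scan; Z[13]=0
i=14: fresh scan; Z[14]=0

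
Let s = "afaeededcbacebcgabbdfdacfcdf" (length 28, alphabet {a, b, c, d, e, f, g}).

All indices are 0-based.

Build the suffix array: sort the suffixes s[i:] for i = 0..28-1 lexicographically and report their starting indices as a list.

[16, 10, 22, 2, 0, 9, 17, 13, 18, 8, 25, 11, 23, 14, 21, 7, 5, 26, 19, 12, 6, 4, 3, 27, 1, 24, 20, 15]

sorted suffixes:
  #0 SA[0]=16  'abbdfdacfcdf'
  #1 SA[1]=10  'acebcgabbdfdacfcdf'
  #2 SA[2]=22  'acfcdf'
  #3 SA[3]=2  'aeededcbacebcgabbdfdacfcdf'
  #4 SA[4]=0  'afaeededcbacebcgabbdfdacfcdf'
  #5 SA[5]=9  'bacebcgabbdfdacfcdf'
  #6 SA[6]=17  'bbdfdacfcdf'
  #7 SA[7]=13  'bcgabbdfdacfcdf'
  #8 SA[8]=18  'bdfdacfcdf'
  #9 SA[9]=8  'cbacebcgabbdfdacfcdf'
  #10 SA[10]=25  'cdf'
  #11 SA[11]=11  'cebcgabbdfdacfcdf'
  #12 SA[12]=23  'cfcdf'
  #13 SA[13]=14  'cgabbdfdacfcdf'
  #14 SA[14]=21  'dacfcdf'
  #15 SA[15]=7  'dcbacebcgabbdfdacfcdf'
  #16 SA[16]=5  'dedcbacebcgabbdfdacfcdf'
  #17 SA[17]=26  'df'
  #18 SA[18]=19  'dfdacfcdf'
  #19 SA[19]=12  'ebcgabbdfdacfcdf'
  #20 SA[20]=6  'edcbacebcgabbdfdacfcdf'
  #21 SA[21]=4  'ededcbacebcgabbdfdacfcdf'
  #22 SA[22]=3  'eededcbacebcgabbdfdacfcdf'
  #23 SA[23]=27  'f'
  #24 SA[24]=1  'faeededcbacebcgabbdfdacfcdf'
  #25 SA[25]=24  'fcdf'
  #26 SA[26]=20  'fdacfcdf'
  #27 SA[27]=15  'gabbdfdacfcdf'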